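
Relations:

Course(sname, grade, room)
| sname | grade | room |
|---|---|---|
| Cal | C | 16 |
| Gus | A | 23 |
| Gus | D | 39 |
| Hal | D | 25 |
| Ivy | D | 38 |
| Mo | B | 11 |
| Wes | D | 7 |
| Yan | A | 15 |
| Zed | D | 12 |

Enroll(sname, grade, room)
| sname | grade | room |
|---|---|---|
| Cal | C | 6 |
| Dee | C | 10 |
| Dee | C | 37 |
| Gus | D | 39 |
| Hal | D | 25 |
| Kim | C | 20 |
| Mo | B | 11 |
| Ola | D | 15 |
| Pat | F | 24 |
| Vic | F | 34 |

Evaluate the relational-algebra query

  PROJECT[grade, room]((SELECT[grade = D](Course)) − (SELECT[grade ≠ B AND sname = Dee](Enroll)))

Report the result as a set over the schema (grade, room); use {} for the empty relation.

{(D, 12), (D, 25), (D, 38), (D, 39), (D, 7)}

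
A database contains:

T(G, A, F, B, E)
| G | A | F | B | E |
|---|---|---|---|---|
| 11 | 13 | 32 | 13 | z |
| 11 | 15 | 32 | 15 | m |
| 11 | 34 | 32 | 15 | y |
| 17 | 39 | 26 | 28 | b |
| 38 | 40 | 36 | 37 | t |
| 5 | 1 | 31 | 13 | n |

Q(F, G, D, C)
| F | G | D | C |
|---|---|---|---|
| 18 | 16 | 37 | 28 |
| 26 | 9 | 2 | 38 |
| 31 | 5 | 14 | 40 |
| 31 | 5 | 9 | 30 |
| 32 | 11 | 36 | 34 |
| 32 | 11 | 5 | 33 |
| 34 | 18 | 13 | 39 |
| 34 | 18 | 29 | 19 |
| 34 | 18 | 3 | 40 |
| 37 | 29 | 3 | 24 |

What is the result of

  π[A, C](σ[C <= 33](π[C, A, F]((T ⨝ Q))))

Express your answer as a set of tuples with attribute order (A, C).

{(1, 30), (13, 33), (15, 33), (34, 33)}

Natural join on G, F: {(11, 13, 32, 13, z, 36, 34), (11, 13, 32, 13, z, 5, 33), (11, 15, 32, 15, m, 36, 34), (11, 15, 32, 15, m, 5, 33), (11, 34, 32, 15, y, 36, 34), (11, 34, 32, 15, y, 5, 33), (5, 1, 31, 13, n, 14, 40), (5, 1, 31, 13, n, 9, 30)}
π[C, A, F]: project onto (C, A, F) → {(30, 1, 31), (33, 13, 32), (33, 15, 32), (33, 34, 32), (34, 13, 32), (34, 15, 32), (34, 34, 32), (40, 1, 31)}
Selection C <= 33: {(30, 1, 31), (33, 13, 32), (33, 15, 32), (33, 34, 32)}
π[A, C]: project onto (A, C) → {(1, 30), (13, 33), (15, 33), (34, 33)}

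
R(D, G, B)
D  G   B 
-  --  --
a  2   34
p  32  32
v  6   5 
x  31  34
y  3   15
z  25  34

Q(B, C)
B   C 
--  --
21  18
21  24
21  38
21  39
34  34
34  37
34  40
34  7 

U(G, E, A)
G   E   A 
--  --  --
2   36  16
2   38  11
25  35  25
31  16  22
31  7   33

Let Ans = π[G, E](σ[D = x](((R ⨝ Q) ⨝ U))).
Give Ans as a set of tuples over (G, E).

Joining R and Q on B yields {(a, 2, 34, 34), (a, 2, 34, 37), (a, 2, 34, 40), (a, 2, 34, 7), (x, 31, 34, 34), (x, 31, 34, 37), (x, 31, 34, 40), (x, 31, 34, 7), (z, 25, 34, 34), (z, 25, 34, 37), (z, 25, 34, 40), (z, 25, 34, 7)}.
Joining (R ⨝ Q) and U on G yields {(a, 2, 34, 34, 36, 16), (a, 2, 34, 34, 38, 11), (a, 2, 34, 37, 36, 16), (a, 2, 34, 37, 38, 11), (a, 2, 34, 40, 36, 16), (a, 2, 34, 40, 38, 11), (a, 2, 34, 7, 36, 16), (a, 2, 34, 7, 38, 11), (x, 31, 34, 34, 16, 22), (x, 31, 34, 34, 7, 33), (x, 31, 34, 37, 16, 22), (x, 31, 34, 37, 7, 33), (x, 31, 34, 40, 16, 22), (x, 31, 34, 40, 7, 33), (x, 31, 34, 7, 16, 22), (x, 31, 34, 7, 7, 33), (z, 25, 34, 34, 35, 25), (z, 25, 34, 37, 35, 25), (z, 25, 34, 40, 35, 25), (z, 25, 34, 7, 35, 25)}.
Selection D = x: {(x, 31, 34, 34, 16, 22), (x, 31, 34, 34, 7, 33), (x, 31, 34, 37, 16, 22), (x, 31, 34, 37, 7, 33), (x, 31, 34, 40, 16, 22), (x, 31, 34, 40, 7, 33), (x, 31, 34, 7, 16, 22), (x, 31, 34, 7, 7, 33)}
Projecting to G, E (6 duplicate(s) eliminated): {(31, 16), (31, 7)}

{(31, 16), (31, 7)}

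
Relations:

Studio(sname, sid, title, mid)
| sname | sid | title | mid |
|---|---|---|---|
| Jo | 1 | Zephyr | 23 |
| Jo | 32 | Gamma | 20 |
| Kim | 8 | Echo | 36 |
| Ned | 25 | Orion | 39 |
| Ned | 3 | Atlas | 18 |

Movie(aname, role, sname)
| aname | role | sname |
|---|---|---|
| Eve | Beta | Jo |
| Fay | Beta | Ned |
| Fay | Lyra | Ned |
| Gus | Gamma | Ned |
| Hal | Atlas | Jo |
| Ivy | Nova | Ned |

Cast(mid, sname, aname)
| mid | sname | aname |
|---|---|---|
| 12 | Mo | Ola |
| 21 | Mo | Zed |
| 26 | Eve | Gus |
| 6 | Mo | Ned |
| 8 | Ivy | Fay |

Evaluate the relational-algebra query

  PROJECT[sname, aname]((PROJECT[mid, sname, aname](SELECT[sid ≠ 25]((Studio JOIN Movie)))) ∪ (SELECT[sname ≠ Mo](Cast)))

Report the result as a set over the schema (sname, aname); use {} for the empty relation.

Natural join on sname: {(Jo, 1, Zephyr, 23, Eve, Beta), (Jo, 1, Zephyr, 23, Hal, Atlas), (Jo, 32, Gamma, 20, Eve, Beta), (Jo, 32, Gamma, 20, Hal, Atlas), (Ned, 25, Orion, 39, Fay, Beta), (Ned, 25, Orion, 39, Fay, Lyra), (Ned, 25, Orion, 39, Gus, Gamma), (Ned, 25, Orion, 39, Ivy, Nova), (Ned, 3, Atlas, 18, Fay, Beta), (Ned, 3, Atlas, 18, Fay, Lyra), (Ned, 3, Atlas, 18, Gus, Gamma), (Ned, 3, Atlas, 18, Ivy, Nova)}
Filtering on sid ≠ 25 leaves {(Jo, 1, Zephyr, 23, Eve, Beta), (Jo, 1, Zephyr, 23, Hal, Atlas), (Jo, 32, Gamma, 20, Eve, Beta), (Jo, 32, Gamma, 20, Hal, Atlas), (Ned, 3, Atlas, 18, Fay, Beta), (Ned, 3, Atlas, 18, Fay, Lyra), (Ned, 3, Atlas, 18, Gus, Gamma), (Ned, 3, Atlas, 18, Ivy, Nova)}.
Keep only column(s) mid, sname, aname (1 duplicate(s) eliminated): {(18, Ned, Fay), (18, Ned, Gus), (18, Ned, Ivy), (20, Jo, Eve), (20, Jo, Hal), (23, Jo, Eve), (23, Jo, Hal)}
Filtering on sname ≠ Mo leaves {(26, Eve, Gus), (8, Ivy, Fay)}.
Set union of the two operands is {(18, Ned, Fay), (18, Ned, Gus), (18, Ned, Ivy), (20, Jo, Eve), (20, Jo, Hal), (23, Jo, Eve), (23, Jo, Hal), (26, Eve, Gus), (8, Ivy, Fay)}.
Keep only column(s) sname, aname (2 duplicate(s) eliminated): {(Eve, Gus), (Ivy, Fay), (Jo, Eve), (Jo, Hal), (Ned, Fay), (Ned, Gus), (Ned, Ivy)}

{(Eve, Gus), (Ivy, Fay), (Jo, Eve), (Jo, Hal), (Ned, Fay), (Ned, Gus), (Ned, Ivy)}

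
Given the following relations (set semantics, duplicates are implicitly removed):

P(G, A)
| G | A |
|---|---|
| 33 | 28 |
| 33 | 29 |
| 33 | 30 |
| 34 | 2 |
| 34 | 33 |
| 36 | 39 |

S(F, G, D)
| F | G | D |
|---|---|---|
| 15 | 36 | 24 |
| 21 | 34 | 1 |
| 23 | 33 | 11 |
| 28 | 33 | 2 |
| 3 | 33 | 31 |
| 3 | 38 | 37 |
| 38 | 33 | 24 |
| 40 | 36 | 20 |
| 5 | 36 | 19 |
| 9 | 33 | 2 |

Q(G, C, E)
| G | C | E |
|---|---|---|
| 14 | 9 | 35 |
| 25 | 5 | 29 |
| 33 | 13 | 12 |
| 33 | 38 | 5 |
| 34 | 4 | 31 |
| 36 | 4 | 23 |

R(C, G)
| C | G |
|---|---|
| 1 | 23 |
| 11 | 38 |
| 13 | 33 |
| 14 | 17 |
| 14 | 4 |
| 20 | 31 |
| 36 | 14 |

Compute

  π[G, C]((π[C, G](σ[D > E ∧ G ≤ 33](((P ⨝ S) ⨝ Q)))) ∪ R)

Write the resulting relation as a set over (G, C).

{(14, 36), (17, 14), (23, 1), (31, 20), (33, 13), (33, 38), (38, 11), (4, 14)}

Natural join on G: {(33, 28, 23, 11), (33, 28, 28, 2), (33, 28, 3, 31), (33, 28, 38, 24), (33, 28, 9, 2), (33, 29, 23, 11), (33, 29, 28, 2), (33, 29, 3, 31), (33, 29, 38, 24), (33, 29, 9, 2), (33, 30, 23, 11), (33, 30, 28, 2), (33, 30, 3, 31), (33, 30, 38, 24), (33, 30, 9, 2), (34, 2, 21, 1), (34, 33, 21, 1), (36, 39, 15, 24), (36, 39, 40, 20), (36, 39, 5, 19)}
Natural join on G: {(33, 28, 23, 11, 13, 12), (33, 28, 23, 11, 38, 5), (33, 28, 28, 2, 13, 12), (33, 28, 28, 2, 38, 5), (33, 28, 3, 31, 13, 12), (33, 28, 3, 31, 38, 5), (33, 28, 38, 24, 13, 12), (33, 28, 38, 24, 38, 5), (33, 28, 9, 2, 13, 12), (33, 28, 9, 2, 38, 5), (33, 29, 23, 11, 13, 12), (33, 29, 23, 11, 38, 5), (33, 29, 28, 2, 13, 12), (33, 29, 28, 2, 38, 5), (33, 29, 3, 31, 13, 12), (33, 29, 3, 31, 38, 5), (33, 29, 38, 24, 13, 12), (33, 29, 38, 24, 38, 5), (33, 29, 9, 2, 13, 12), (33, 29, 9, 2, 38, 5), (33, 30, 23, 11, 13, 12), (33, 30, 23, 11, 38, 5), (33, 30, 28, 2, 13, 12), (33, 30, 28, 2, 38, 5), (33, 30, 3, 31, 13, 12), (33, 30, 3, 31, 38, 5), (33, 30, 38, 24, 13, 12), (33, 30, 38, 24, 38, 5), (33, 30, 9, 2, 13, 12), (33, 30, 9, 2, 38, 5), (34, 2, 21, 1, 4, 31), (34, 33, 21, 1, 4, 31), (36, 39, 15, 24, 4, 23), (36, 39, 40, 20, 4, 23), (36, 39, 5, 19, 4, 23)}
σ[D > E ∧ G ≤ 33]: keep tuples satisfying D > E ∧ G ≤ 33 → {(33, 28, 23, 11, 38, 5), (33, 28, 3, 31, 13, 12), (33, 28, 3, 31, 38, 5), (33, 28, 38, 24, 13, 12), (33, 28, 38, 24, 38, 5), (33, 29, 23, 11, 38, 5), (33, 29, 3, 31, 13, 12), (33, 29, 3, 31, 38, 5), (33, 29, 38, 24, 13, 12), (33, 29, 38, 24, 38, 5), (33, 30, 23, 11, 38, 5), (33, 30, 3, 31, 13, 12), (33, 30, 3, 31, 38, 5), (33, 30, 38, 24, 13, 12), (33, 30, 38, 24, 38, 5)}
Keep only column(s) C, G (13 duplicate(s) eliminated): {(13, 33), (38, 33)}
Set union of the two operands is {(1, 23), (11, 38), (13, 33), (14, 17), (14, 4), (20, 31), (36, 14), (38, 33)}.
Keep only column(s) G, C: {(14, 36), (17, 14), (23, 1), (31, 20), (33, 13), (33, 38), (38, 11), (4, 14)}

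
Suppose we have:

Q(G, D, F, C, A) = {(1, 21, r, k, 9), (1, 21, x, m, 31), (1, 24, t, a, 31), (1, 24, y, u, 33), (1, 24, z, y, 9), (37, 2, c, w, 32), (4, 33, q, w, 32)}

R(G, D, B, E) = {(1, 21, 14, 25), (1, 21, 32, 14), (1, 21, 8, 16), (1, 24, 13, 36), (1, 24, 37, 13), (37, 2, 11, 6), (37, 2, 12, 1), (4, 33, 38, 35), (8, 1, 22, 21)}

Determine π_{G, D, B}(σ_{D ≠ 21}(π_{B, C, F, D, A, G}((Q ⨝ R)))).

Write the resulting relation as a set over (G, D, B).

Q ⋈ R (natural join on G, D): {(1, 21, r, k, 9, 14, 25), (1, 21, r, k, 9, 32, 14), (1, 21, r, k, 9, 8, 16), (1, 21, x, m, 31, 14, 25), (1, 21, x, m, 31, 32, 14), (1, 21, x, m, 31, 8, 16), (1, 24, t, a, 31, 13, 36), (1, 24, t, a, 31, 37, 13), (1, 24, y, u, 33, 13, 36), (1, 24, y, u, 33, 37, 13), (1, 24, z, y, 9, 13, 36), (1, 24, z, y, 9, 37, 13), (37, 2, c, w, 32, 11, 6), (37, 2, c, w, 32, 12, 1), (4, 33, q, w, 32, 38, 35)}
π[B, C, F, D, A, G]: project onto (B, C, F, D, A, G) → {(11, w, c, 2, 32, 37), (12, w, c, 2, 32, 37), (13, a, t, 24, 31, 1), (13, u, y, 24, 33, 1), (13, y, z, 24, 9, 1), (14, k, r, 21, 9, 1), (14, m, x, 21, 31, 1), (32, k, r, 21, 9, 1), (32, m, x, 21, 31, 1), (37, a, t, 24, 31, 1), (37, u, y, 24, 33, 1), (37, y, z, 24, 9, 1), (38, w, q, 33, 32, 4), (8, k, r, 21, 9, 1), (8, m, x, 21, 31, 1)}
σ[D ≠ 21]: keep tuples satisfying D ≠ 21 → {(11, w, c, 2, 32, 37), (12, w, c, 2, 32, 37), (13, a, t, 24, 31, 1), (13, u, y, 24, 33, 1), (13, y, z, 24, 9, 1), (37, a, t, 24, 31, 1), (37, u, y, 24, 33, 1), (37, y, z, 24, 9, 1), (38, w, q, 33, 32, 4)}
π[G, D, B]: project onto (G, D, B) (4 duplicate(s) eliminated) → {(1, 24, 13), (1, 24, 37), (37, 2, 11), (37, 2, 12), (4, 33, 38)}

{(1, 24, 13), (1, 24, 37), (37, 2, 11), (37, 2, 12), (4, 33, 38)}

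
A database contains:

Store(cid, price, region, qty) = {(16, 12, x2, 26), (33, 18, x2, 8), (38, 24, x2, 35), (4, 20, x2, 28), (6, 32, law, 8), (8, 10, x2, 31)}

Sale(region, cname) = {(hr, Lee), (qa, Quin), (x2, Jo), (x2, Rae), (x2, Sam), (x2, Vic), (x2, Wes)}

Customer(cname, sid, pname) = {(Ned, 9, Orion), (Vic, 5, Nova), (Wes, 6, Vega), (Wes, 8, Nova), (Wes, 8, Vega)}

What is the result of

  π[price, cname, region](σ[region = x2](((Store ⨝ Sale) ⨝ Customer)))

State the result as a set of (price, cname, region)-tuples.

{(10, Vic, x2), (10, Wes, x2), (12, Vic, x2), (12, Wes, x2), (18, Vic, x2), (18, Wes, x2), (20, Vic, x2), (20, Wes, x2), (24, Vic, x2), (24, Wes, x2)}

Store ⋈ Sale (natural join on region): {(16, 12, x2, 26, Jo), (16, 12, x2, 26, Rae), (16, 12, x2, 26, Sam), (16, 12, x2, 26, Vic), (16, 12, x2, 26, Wes), (33, 18, x2, 8, Jo), (33, 18, x2, 8, Rae), (33, 18, x2, 8, Sam), (33, 18, x2, 8, Vic), (33, 18, x2, 8, Wes), (38, 24, x2, 35, Jo), (38, 24, x2, 35, Rae), (38, 24, x2, 35, Sam), (38, 24, x2, 35, Vic), (38, 24, x2, 35, Wes), (4, 20, x2, 28, Jo), (4, 20, x2, 28, Rae), (4, 20, x2, 28, Sam), (4, 20, x2, 28, Vic), (4, 20, x2, 28, Wes), (8, 10, x2, 31, Jo), (8, 10, x2, 31, Rae), (8, 10, x2, 31, Sam), (8, 10, x2, 31, Vic), (8, 10, x2, 31, Wes)}
(Store ⨝ Sale) ⋈ Customer (natural join on cname): {(16, 12, x2, 26, Vic, 5, Nova), (16, 12, x2, 26, Wes, 6, Vega), (16, 12, x2, 26, Wes, 8, Nova), (16, 12, x2, 26, Wes, 8, Vega), (33, 18, x2, 8, Vic, 5, Nova), (33, 18, x2, 8, Wes, 6, Vega), (33, 18, x2, 8, Wes, 8, Nova), (33, 18, x2, 8, Wes, 8, Vega), (38, 24, x2, 35, Vic, 5, Nova), (38, 24, x2, 35, Wes, 6, Vega), (38, 24, x2, 35, Wes, 8, Nova), (38, 24, x2, 35, Wes, 8, Vega), (4, 20, x2, 28, Vic, 5, Nova), (4, 20, x2, 28, Wes, 6, Vega), (4, 20, x2, 28, Wes, 8, Nova), (4, 20, x2, 28, Wes, 8, Vega), (8, 10, x2, 31, Vic, 5, Nova), (8, 10, x2, 31, Wes, 6, Vega), (8, 10, x2, 31, Wes, 8, Nova), (8, 10, x2, 31, Wes, 8, Vega)}
Filtering on region = x2 leaves {(16, 12, x2, 26, Vic, 5, Nova), (16, 12, x2, 26, Wes, 6, Vega), (16, 12, x2, 26, Wes, 8, Nova), (16, 12, x2, 26, Wes, 8, Vega), (33, 18, x2, 8, Vic, 5, Nova), (33, 18, x2, 8, Wes, 6, Vega), (33, 18, x2, 8, Wes, 8, Nova), (33, 18, x2, 8, Wes, 8, Vega), (38, 24, x2, 35, Vic, 5, Nova), (38, 24, x2, 35, Wes, 6, Vega), (38, 24, x2, 35, Wes, 8, Nova), (38, 24, x2, 35, Wes, 8, Vega), (4, 20, x2, 28, Vic, 5, Nova), (4, 20, x2, 28, Wes, 6, Vega), (4, 20, x2, 28, Wes, 8, Nova), (4, 20, x2, 28, Wes, 8, Vega), (8, 10, x2, 31, Vic, 5, Nova), (8, 10, x2, 31, Wes, 6, Vega), (8, 10, x2, 31, Wes, 8, Nova), (8, 10, x2, 31, Wes, 8, Vega)}.
Keep only column(s) price, cname, region (10 duplicate(s) eliminated): {(10, Vic, x2), (10, Wes, x2), (12, Vic, x2), (12, Wes, x2), (18, Vic, x2), (18, Wes, x2), (20, Vic, x2), (20, Wes, x2), (24, Vic, x2), (24, Wes, x2)}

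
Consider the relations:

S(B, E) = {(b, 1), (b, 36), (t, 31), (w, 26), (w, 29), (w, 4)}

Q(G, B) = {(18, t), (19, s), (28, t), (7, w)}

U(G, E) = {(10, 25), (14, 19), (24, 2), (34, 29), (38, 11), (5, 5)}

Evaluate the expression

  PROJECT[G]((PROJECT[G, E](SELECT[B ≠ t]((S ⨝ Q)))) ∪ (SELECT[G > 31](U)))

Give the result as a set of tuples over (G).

Natural join on B: {(t, 31, 18), (t, 31, 28), (w, 26, 7), (w, 29, 7), (w, 4, 7)}
σ[B ≠ t]: keep tuples satisfying B ≠ t → {(w, 26, 7), (w, 29, 7), (w, 4, 7)}
π[G, E]: project onto (G, E) → {(7, 26), (7, 29), (7, 4)}
σ[G > 31]: keep tuples satisfying G > 31 → {(34, 29), (38, 11)}
Taking the union: {(34, 29), (38, 11), (7, 26), (7, 29), (7, 4)}
π[G]: project onto (G) (2 duplicate(s) eliminated) → {34, 38, 7}

{34, 38, 7}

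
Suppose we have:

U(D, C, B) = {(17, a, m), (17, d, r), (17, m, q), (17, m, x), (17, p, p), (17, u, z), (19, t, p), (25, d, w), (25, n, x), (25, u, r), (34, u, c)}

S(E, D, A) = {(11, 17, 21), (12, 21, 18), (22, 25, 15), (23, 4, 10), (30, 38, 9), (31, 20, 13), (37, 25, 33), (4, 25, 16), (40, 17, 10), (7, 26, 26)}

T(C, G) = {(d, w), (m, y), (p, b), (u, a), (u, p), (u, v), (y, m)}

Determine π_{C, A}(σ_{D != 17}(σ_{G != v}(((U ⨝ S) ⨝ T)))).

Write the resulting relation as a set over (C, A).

U ⋈ S (natural join on D): {(17, a, m, 11, 21), (17, a, m, 40, 10), (17, d, r, 11, 21), (17, d, r, 40, 10), (17, m, q, 11, 21), (17, m, q, 40, 10), (17, m, x, 11, 21), (17, m, x, 40, 10), (17, p, p, 11, 21), (17, p, p, 40, 10), (17, u, z, 11, 21), (17, u, z, 40, 10), (25, d, w, 22, 15), (25, d, w, 37, 33), (25, d, w, 4, 16), (25, n, x, 22, 15), (25, n, x, 37, 33), (25, n, x, 4, 16), (25, u, r, 22, 15), (25, u, r, 37, 33), (25, u, r, 4, 16)}
(U ⨝ S) ⋈ T (natural join on C): {(17, d, r, 11, 21, w), (17, d, r, 40, 10, w), (17, m, q, 11, 21, y), (17, m, q, 40, 10, y), (17, m, x, 11, 21, y), (17, m, x, 40, 10, y), (17, p, p, 11, 21, b), (17, p, p, 40, 10, b), (17, u, z, 11, 21, a), (17, u, z, 11, 21, p), (17, u, z, 11, 21, v), (17, u, z, 40, 10, a), (17, u, z, 40, 10, p), (17, u, z, 40, 10, v), (25, d, w, 22, 15, w), (25, d, w, 37, 33, w), (25, d, w, 4, 16, w), (25, u, r, 22, 15, a), (25, u, r, 22, 15, p), (25, u, r, 22, 15, v), (25, u, r, 37, 33, a), (25, u, r, 37, 33, p), (25, u, r, 37, 33, v), (25, u, r, 4, 16, a), (25, u, r, 4, 16, p), (25, u, r, 4, 16, v)}
Selection G != v: {(17, d, r, 11, 21, w), (17, d, r, 40, 10, w), (17, m, q, 11, 21, y), (17, m, q, 40, 10, y), (17, m, x, 11, 21, y), (17, m, x, 40, 10, y), (17, p, p, 11, 21, b), (17, p, p, 40, 10, b), (17, u, z, 11, 21, a), (17, u, z, 11, 21, p), (17, u, z, 40, 10, a), (17, u, z, 40, 10, p), (25, d, w, 22, 15, w), (25, d, w, 37, 33, w), (25, d, w, 4, 16, w), (25, u, r, 22, 15, a), (25, u, r, 22, 15, p), (25, u, r, 37, 33, a), (25, u, r, 37, 33, p), (25, u, r, 4, 16, a), (25, u, r, 4, 16, p)}
Selection D != 17: {(25, d, w, 22, 15, w), (25, d, w, 37, 33, w), (25, d, w, 4, 16, w), (25, u, r, 22, 15, a), (25, u, r, 22, 15, p), (25, u, r, 37, 33, a), (25, u, r, 37, 33, p), (25, u, r, 4, 16, a), (25, u, r, 4, 16, p)}
π_{C, A} gives {(d, 15), (d, 16), (d, 33), (u, 15), (u, 16), (u, 33)} (3 duplicate(s) eliminated).

{(d, 15), (d, 16), (d, 33), (u, 15), (u, 16), (u, 33)}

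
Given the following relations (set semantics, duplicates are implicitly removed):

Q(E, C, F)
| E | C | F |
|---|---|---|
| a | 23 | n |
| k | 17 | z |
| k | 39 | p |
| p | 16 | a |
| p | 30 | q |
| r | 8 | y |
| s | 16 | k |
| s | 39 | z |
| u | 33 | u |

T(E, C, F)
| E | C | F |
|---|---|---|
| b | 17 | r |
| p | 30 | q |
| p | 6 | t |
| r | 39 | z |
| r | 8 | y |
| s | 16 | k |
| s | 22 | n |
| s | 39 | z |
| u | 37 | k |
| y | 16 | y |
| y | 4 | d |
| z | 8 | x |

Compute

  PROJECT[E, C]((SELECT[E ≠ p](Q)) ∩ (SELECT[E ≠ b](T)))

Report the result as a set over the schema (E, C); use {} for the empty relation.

{(r, 8), (s, 16), (s, 39)}

Apply σ_{E ≠ p}; surviving tuples: {(a, 23, n), (k, 17, z), (k, 39, p), (r, 8, y), (s, 16, k), (s, 39, z), (u, 33, u)}
Apply σ_{E ≠ b}; surviving tuples: {(p, 30, q), (p, 6, t), (r, 39, z), (r, 8, y), (s, 16, k), (s, 22, n), (s, 39, z), (u, 37, k), (y, 16, y), (y, 4, d), (z, 8, x)}
Set intersection of the two operands is {(r, 8, y), (s, 16, k), (s, 39, z)}.
Keep only column(s) E, C: {(r, 8), (s, 16), (s, 39)}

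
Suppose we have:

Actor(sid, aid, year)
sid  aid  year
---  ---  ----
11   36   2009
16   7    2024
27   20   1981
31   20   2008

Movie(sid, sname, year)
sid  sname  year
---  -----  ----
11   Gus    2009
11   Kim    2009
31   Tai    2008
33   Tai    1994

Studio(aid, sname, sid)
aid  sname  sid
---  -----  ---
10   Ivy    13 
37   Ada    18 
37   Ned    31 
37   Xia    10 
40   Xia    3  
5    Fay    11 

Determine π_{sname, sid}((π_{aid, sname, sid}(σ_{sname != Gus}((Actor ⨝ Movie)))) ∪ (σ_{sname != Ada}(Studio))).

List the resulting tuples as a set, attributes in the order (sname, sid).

Actor ⋈ Movie (natural join on sid, year): {(11, 36, 2009, Gus), (11, 36, 2009, Kim), (31, 20, 2008, Tai)}
Filtering on sname != Gus leaves {(11, 36, 2009, Kim), (31, 20, 2008, Tai)}.
Keep only column(s) aid, sname, sid: {(20, Tai, 31), (36, Kim, 11)}
Filtering on sname != Ada leaves {(10, Ivy, 13), (37, Ned, 31), (37, Xia, 10), (40, Xia, 3), (5, Fay, 11)}.
Set union of the two operands is {(10, Ivy, 13), (20, Tai, 31), (36, Kim, 11), (37, Ned, 31), (37, Xia, 10), (40, Xia, 3), (5, Fay, 11)}.
Keep only column(s) sname, sid: {(Fay, 11), (Ivy, 13), (Kim, 11), (Ned, 31), (Tai, 31), (Xia, 10), (Xia, 3)}

{(Fay, 11), (Ivy, 13), (Kim, 11), (Ned, 31), (Tai, 31), (Xia, 10), (Xia, 3)}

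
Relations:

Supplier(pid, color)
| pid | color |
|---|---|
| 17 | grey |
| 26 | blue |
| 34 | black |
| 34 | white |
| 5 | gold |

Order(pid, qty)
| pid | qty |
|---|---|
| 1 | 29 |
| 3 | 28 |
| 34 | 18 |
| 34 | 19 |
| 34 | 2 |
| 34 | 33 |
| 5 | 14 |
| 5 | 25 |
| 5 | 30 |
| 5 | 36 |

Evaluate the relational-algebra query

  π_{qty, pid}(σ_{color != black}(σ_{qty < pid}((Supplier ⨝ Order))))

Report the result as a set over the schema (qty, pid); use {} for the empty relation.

{(18, 34), (19, 34), (2, 34), (33, 34)}

Natural join on pid: {(34, black, 18), (34, black, 19), (34, black, 2), (34, black, 33), (34, white, 18), (34, white, 19), (34, white, 2), (34, white, 33), (5, gold, 14), (5, gold, 25), (5, gold, 30), (5, gold, 36)}
Apply σ_{qty < pid}; surviving tuples: {(34, black, 18), (34, black, 19), (34, black, 2), (34, black, 33), (34, white, 18), (34, white, 19), (34, white, 2), (34, white, 33)}
Apply σ_{color != black}; surviving tuples: {(34, white, 18), (34, white, 19), (34, white, 2), (34, white, 33)}
Projecting to qty, pid: {(18, 34), (19, 34), (2, 34), (33, 34)}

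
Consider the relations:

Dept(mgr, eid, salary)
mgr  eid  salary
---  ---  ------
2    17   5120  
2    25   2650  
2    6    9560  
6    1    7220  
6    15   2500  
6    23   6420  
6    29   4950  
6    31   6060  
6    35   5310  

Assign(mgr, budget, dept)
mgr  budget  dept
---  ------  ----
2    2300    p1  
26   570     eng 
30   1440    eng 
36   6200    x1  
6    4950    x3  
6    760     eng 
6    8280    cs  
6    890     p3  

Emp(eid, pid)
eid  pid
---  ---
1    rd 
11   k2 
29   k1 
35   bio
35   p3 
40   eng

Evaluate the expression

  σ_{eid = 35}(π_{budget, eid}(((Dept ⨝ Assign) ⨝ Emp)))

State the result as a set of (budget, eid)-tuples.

{(4950, 35), (760, 35), (8280, 35), (890, 35)}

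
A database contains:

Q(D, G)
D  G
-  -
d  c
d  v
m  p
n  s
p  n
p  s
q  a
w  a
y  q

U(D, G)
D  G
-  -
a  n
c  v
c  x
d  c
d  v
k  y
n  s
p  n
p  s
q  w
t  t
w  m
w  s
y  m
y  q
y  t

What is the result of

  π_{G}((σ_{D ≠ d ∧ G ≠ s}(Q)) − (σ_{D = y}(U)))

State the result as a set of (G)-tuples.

{a, n, p}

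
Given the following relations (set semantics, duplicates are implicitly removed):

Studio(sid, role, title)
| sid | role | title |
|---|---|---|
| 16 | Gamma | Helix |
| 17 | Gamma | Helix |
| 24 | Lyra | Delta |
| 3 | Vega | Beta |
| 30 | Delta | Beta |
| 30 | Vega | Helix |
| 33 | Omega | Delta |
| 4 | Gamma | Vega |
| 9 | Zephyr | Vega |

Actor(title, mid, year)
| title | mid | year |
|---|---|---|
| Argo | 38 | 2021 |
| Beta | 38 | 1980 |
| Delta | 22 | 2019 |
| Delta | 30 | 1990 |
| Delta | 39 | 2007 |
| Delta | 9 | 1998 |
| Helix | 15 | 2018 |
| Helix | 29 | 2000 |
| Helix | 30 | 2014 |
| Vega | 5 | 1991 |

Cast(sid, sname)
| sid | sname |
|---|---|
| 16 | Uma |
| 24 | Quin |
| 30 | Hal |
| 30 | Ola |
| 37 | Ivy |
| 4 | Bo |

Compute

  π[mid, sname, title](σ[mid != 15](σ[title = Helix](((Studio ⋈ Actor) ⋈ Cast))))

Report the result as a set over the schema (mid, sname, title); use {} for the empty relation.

Natural join on title: {(16, Gamma, Helix, 15, 2018), (16, Gamma, Helix, 29, 2000), (16, Gamma, Helix, 30, 2014), (17, Gamma, Helix, 15, 2018), (17, Gamma, Helix, 29, 2000), (17, Gamma, Helix, 30, 2014), (24, Lyra, Delta, 22, 2019), (24, Lyra, Delta, 30, 1990), (24, Lyra, Delta, 39, 2007), (24, Lyra, Delta, 9, 1998), (3, Vega, Beta, 38, 1980), (30, Delta, Beta, 38, 1980), (30, Vega, Helix, 15, 2018), (30, Vega, Helix, 29, 2000), (30, Vega, Helix, 30, 2014), (33, Omega, Delta, 22, 2019), (33, Omega, Delta, 30, 1990), (33, Omega, Delta, 39, 2007), (33, Omega, Delta, 9, 1998), (4, Gamma, Vega, 5, 1991), (9, Zephyr, Vega, 5, 1991)}
Natural join on sid: {(16, Gamma, Helix, 15, 2018, Uma), (16, Gamma, Helix, 29, 2000, Uma), (16, Gamma, Helix, 30, 2014, Uma), (24, Lyra, Delta, 22, 2019, Quin), (24, Lyra, Delta, 30, 1990, Quin), (24, Lyra, Delta, 39, 2007, Quin), (24, Lyra, Delta, 9, 1998, Quin), (30, Delta, Beta, 38, 1980, Hal), (30, Delta, Beta, 38, 1980, Ola), (30, Vega, Helix, 15, 2018, Hal), (30, Vega, Helix, 15, 2018, Ola), (30, Vega, Helix, 29, 2000, Hal), (30, Vega, Helix, 29, 2000, Ola), (30, Vega, Helix, 30, 2014, Hal), (30, Vega, Helix, 30, 2014, Ola), (4, Gamma, Vega, 5, 1991, Bo)}
Apply σ_{title = Helix}; surviving tuples: {(16, Gamma, Helix, 15, 2018, Uma), (16, Gamma, Helix, 29, 2000, Uma), (16, Gamma, Helix, 30, 2014, Uma), (30, Vega, Helix, 15, 2018, Hal), (30, Vega, Helix, 15, 2018, Ola), (30, Vega, Helix, 29, 2000, Hal), (30, Vega, Helix, 29, 2000, Ola), (30, Vega, Helix, 30, 2014, Hal), (30, Vega, Helix, 30, 2014, Ola)}
Apply σ_{mid != 15}; surviving tuples: {(16, Gamma, Helix, 29, 2000, Uma), (16, Gamma, Helix, 30, 2014, Uma), (30, Vega, Helix, 29, 2000, Hal), (30, Vega, Helix, 29, 2000, Ola), (30, Vega, Helix, 30, 2014, Hal), (30, Vega, Helix, 30, 2014, Ola)}
Keep only column(s) mid, sname, title: {(29, Hal, Helix), (29, Ola, Helix), (29, Uma, Helix), (30, Hal, Helix), (30, Ola, Helix), (30, Uma, Helix)}

{(29, Hal, Helix), (29, Ola, Helix), (29, Uma, Helix), (30, Hal, Helix), (30, Ola, Helix), (30, Uma, Helix)}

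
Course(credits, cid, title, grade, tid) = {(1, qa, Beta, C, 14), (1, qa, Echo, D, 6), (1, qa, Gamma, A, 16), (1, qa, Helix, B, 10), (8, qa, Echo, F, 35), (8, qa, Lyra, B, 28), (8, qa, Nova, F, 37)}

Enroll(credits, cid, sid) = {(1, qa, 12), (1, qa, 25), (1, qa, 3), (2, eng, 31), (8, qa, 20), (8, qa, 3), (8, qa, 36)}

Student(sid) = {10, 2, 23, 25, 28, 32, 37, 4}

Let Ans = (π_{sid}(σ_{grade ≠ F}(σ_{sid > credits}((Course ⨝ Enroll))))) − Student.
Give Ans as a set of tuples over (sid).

Joining Course and Enroll on credits, cid yields {(1, qa, Beta, C, 14, 12), (1, qa, Beta, C, 14, 25), (1, qa, Beta, C, 14, 3), (1, qa, Echo, D, 6, 12), (1, qa, Echo, D, 6, 25), (1, qa, Echo, D, 6, 3), (1, qa, Gamma, A, 16, 12), (1, qa, Gamma, A, 16, 25), (1, qa, Gamma, A, 16, 3), (1, qa, Helix, B, 10, 12), (1, qa, Helix, B, 10, 25), (1, qa, Helix, B, 10, 3), (8, qa, Echo, F, 35, 20), (8, qa, Echo, F, 35, 3), (8, qa, Echo, F, 35, 36), (8, qa, Lyra, B, 28, 20), (8, qa, Lyra, B, 28, 3), (8, qa, Lyra, B, 28, 36), (8, qa, Nova, F, 37, 20), (8, qa, Nova, F, 37, 3), (8, qa, Nova, F, 37, 36)}.
Filtering on sid > credits leaves {(1, qa, Beta, C, 14, 12), (1, qa, Beta, C, 14, 25), (1, qa, Beta, C, 14, 3), (1, qa, Echo, D, 6, 12), (1, qa, Echo, D, 6, 25), (1, qa, Echo, D, 6, 3), (1, qa, Gamma, A, 16, 12), (1, qa, Gamma, A, 16, 25), (1, qa, Gamma, A, 16, 3), (1, qa, Helix, B, 10, 12), (1, qa, Helix, B, 10, 25), (1, qa, Helix, B, 10, 3), (8, qa, Echo, F, 35, 20), (8, qa, Echo, F, 35, 36), (8, qa, Lyra, B, 28, 20), (8, qa, Lyra, B, 28, 36), (8, qa, Nova, F, 37, 20), (8, qa, Nova, F, 37, 36)}.
Filtering on grade ≠ F leaves {(1, qa, Beta, C, 14, 12), (1, qa, Beta, C, 14, 25), (1, qa, Beta, C, 14, 3), (1, qa, Echo, D, 6, 12), (1, qa, Echo, D, 6, 25), (1, qa, Echo, D, 6, 3), (1, qa, Gamma, A, 16, 12), (1, qa, Gamma, A, 16, 25), (1, qa, Gamma, A, 16, 3), (1, qa, Helix, B, 10, 12), (1, qa, Helix, B, 10, 25), (1, qa, Helix, B, 10, 3), (8, qa, Lyra, B, 28, 20), (8, qa, Lyra, B, 28, 36)}.
Keep only column(s) sid (9 duplicate(s) eliminated): {12, 20, 25, 3, 36}
Set difference of the two operands is {12, 20, 3, 36}.

{12, 20, 3, 36}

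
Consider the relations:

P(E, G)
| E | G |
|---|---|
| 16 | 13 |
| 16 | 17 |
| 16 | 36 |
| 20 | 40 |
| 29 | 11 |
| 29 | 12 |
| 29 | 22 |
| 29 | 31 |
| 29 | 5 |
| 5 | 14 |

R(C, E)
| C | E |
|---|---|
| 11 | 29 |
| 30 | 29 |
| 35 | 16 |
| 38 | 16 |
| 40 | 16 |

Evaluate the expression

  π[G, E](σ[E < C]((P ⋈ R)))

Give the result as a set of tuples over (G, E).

{(11, 29), (12, 29), (13, 16), (17, 16), (22, 29), (31, 29), (36, 16), (5, 29)}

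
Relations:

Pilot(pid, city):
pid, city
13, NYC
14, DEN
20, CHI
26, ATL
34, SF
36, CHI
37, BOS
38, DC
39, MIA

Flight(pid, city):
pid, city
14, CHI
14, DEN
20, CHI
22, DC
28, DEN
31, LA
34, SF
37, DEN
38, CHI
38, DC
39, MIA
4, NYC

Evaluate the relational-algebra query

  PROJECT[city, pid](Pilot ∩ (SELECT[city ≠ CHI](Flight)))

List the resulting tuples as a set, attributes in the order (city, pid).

Apply σ_{city ≠ CHI}; surviving tuples: {(14, DEN), (22, DC), (28, DEN), (31, LA), (34, SF), (37, DEN), (38, DC), (39, MIA), (4, NYC)}
Set intersection of the two operands is {(14, DEN), (34, SF), (38, DC), (39, MIA)}.
Projecting to city, pid: {(DC, 38), (DEN, 14), (MIA, 39), (SF, 34)}

{(DC, 38), (DEN, 14), (MIA, 39), (SF, 34)}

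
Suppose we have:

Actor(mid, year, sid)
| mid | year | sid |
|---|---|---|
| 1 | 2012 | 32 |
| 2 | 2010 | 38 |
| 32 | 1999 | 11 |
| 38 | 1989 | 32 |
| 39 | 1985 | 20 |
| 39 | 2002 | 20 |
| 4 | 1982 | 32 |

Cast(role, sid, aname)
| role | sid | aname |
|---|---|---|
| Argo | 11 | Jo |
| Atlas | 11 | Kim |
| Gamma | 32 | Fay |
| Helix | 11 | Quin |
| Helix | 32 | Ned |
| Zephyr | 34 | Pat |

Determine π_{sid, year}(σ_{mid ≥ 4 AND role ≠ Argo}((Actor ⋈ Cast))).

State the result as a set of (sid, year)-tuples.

{(11, 1999), (32, 1982), (32, 1989)}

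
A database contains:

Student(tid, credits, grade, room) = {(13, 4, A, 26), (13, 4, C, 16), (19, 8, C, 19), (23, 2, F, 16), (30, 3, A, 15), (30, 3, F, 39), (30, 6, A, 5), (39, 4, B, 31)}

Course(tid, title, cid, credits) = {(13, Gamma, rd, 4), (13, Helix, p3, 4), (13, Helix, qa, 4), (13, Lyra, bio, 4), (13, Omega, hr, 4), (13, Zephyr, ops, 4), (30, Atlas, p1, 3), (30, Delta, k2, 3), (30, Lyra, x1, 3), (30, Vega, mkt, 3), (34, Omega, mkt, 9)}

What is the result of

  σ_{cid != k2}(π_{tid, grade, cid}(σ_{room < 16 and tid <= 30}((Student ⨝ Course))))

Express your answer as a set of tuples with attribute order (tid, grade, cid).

{(30, A, mkt), (30, A, p1), (30, A, x1)}

Student ⋈ Course (natural join on tid, credits): {(13, 4, A, 26, Gamma, rd), (13, 4, A, 26, Helix, p3), (13, 4, A, 26, Helix, qa), (13, 4, A, 26, Lyra, bio), (13, 4, A, 26, Omega, hr), (13, 4, A, 26, Zephyr, ops), (13, 4, C, 16, Gamma, rd), (13, 4, C, 16, Helix, p3), (13, 4, C, 16, Helix, qa), (13, 4, C, 16, Lyra, bio), (13, 4, C, 16, Omega, hr), (13, 4, C, 16, Zephyr, ops), (30, 3, A, 15, Atlas, p1), (30, 3, A, 15, Delta, k2), (30, 3, A, 15, Lyra, x1), (30, 3, A, 15, Vega, mkt), (30, 3, F, 39, Atlas, p1), (30, 3, F, 39, Delta, k2), (30, 3, F, 39, Lyra, x1), (30, 3, F, 39, Vega, mkt)}
σ[room < 16 and tid <= 30]: keep tuples satisfying room < 16 and tid <= 30 → {(30, 3, A, 15, Atlas, p1), (30, 3, A, 15, Delta, k2), (30, 3, A, 15, Lyra, x1), (30, 3, A, 15, Vega, mkt)}
Keep only column(s) tid, grade, cid: {(30, A, k2), (30, A, mkt), (30, A, p1), (30, A, x1)}
σ[cid != k2]: keep tuples satisfying cid != k2 → {(30, A, mkt), (30, A, p1), (30, A, x1)}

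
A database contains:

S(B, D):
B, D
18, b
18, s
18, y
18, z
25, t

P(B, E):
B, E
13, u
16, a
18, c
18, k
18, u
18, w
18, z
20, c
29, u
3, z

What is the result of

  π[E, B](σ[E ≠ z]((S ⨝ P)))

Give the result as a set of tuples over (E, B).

{(c, 18), (k, 18), (u, 18), (w, 18)}

S ⋈ P (natural join on B): {(18, b, c), (18, b, k), (18, b, u), (18, b, w), (18, b, z), (18, s, c), (18, s, k), (18, s, u), (18, s, w), (18, s, z), (18, y, c), (18, y, k), (18, y, u), (18, y, w), (18, y, z), (18, z, c), (18, z, k), (18, z, u), (18, z, w), (18, z, z)}
Selection E ≠ z: {(18, b, c), (18, b, k), (18, b, u), (18, b, w), (18, s, c), (18, s, k), (18, s, u), (18, s, w), (18, y, c), (18, y, k), (18, y, u), (18, y, w), (18, z, c), (18, z, k), (18, z, u), (18, z, w)}
π[E, B]: project onto (E, B) (12 duplicate(s) eliminated) → {(c, 18), (k, 18), (u, 18), (w, 18)}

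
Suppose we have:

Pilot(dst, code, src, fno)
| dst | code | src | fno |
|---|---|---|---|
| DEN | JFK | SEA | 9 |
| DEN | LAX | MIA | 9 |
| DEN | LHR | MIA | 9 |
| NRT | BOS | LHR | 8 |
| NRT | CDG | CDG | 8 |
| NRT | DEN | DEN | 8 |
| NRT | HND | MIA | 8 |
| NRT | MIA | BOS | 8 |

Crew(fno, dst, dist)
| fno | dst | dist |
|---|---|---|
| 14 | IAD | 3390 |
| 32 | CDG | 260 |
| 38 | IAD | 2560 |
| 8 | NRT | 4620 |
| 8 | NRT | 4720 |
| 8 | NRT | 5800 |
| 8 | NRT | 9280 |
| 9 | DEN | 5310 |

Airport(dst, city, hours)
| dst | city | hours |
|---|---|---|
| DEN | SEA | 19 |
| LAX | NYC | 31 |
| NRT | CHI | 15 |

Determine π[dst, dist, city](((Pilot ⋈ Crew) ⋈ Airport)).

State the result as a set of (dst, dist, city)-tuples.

{(DEN, 5310, SEA), (NRT, 4620, CHI), (NRT, 4720, CHI), (NRT, 5800, CHI), (NRT, 9280, CHI)}

Pilot ⋈ Crew (natural join on dst, fno): {(DEN, JFK, SEA, 9, 5310), (DEN, LAX, MIA, 9, 5310), (DEN, LHR, MIA, 9, 5310), (NRT, BOS, LHR, 8, 4620), (NRT, BOS, LHR, 8, 4720), (NRT, BOS, LHR, 8, 5800), (NRT, BOS, LHR, 8, 9280), (NRT, CDG, CDG, 8, 4620), (NRT, CDG, CDG, 8, 4720), (NRT, CDG, CDG, 8, 5800), (NRT, CDG, CDG, 8, 9280), (NRT, DEN, DEN, 8, 4620), (NRT, DEN, DEN, 8, 4720), (NRT, DEN, DEN, 8, 5800), (NRT, DEN, DEN, 8, 9280), (NRT, HND, MIA, 8, 4620), (NRT, HND, MIA, 8, 4720), (NRT, HND, MIA, 8, 5800), (NRT, HND, MIA, 8, 9280), (NRT, MIA, BOS, 8, 4620), (NRT, MIA, BOS, 8, 4720), (NRT, MIA, BOS, 8, 5800), (NRT, MIA, BOS, 8, 9280)}
(Pilot ⋈ Crew) ⋈ Airport (natural join on dst): {(DEN, JFK, SEA, 9, 5310, SEA, 19), (DEN, LAX, MIA, 9, 5310, SEA, 19), (DEN, LHR, MIA, 9, 5310, SEA, 19), (NRT, BOS, LHR, 8, 4620, CHI, 15), (NRT, BOS, LHR, 8, 4720, CHI, 15), (NRT, BOS, LHR, 8, 5800, CHI, 15), (NRT, BOS, LHR, 8, 9280, CHI, 15), (NRT, CDG, CDG, 8, 4620, CHI, 15), (NRT, CDG, CDG, 8, 4720, CHI, 15), (NRT, CDG, CDG, 8, 5800, CHI, 15), (NRT, CDG, CDG, 8, 9280, CHI, 15), (NRT, DEN, DEN, 8, 4620, CHI, 15), (NRT, DEN, DEN, 8, 4720, CHI, 15), (NRT, DEN, DEN, 8, 5800, CHI, 15), (NRT, DEN, DEN, 8, 9280, CHI, 15), (NRT, HND, MIA, 8, 4620, CHI, 15), (NRT, HND, MIA, 8, 4720, CHI, 15), (NRT, HND, MIA, 8, 5800, CHI, 15), (NRT, HND, MIA, 8, 9280, CHI, 15), (NRT, MIA, BOS, 8, 4620, CHI, 15), (NRT, MIA, BOS, 8, 4720, CHI, 15), (NRT, MIA, BOS, 8, 5800, CHI, 15), (NRT, MIA, BOS, 8, 9280, CHI, 15)}
π_{dst, dist, city} gives {(DEN, 5310, SEA), (NRT, 4620, CHI), (NRT, 4720, CHI), (NRT, 5800, CHI), (NRT, 9280, CHI)} (18 duplicate(s) eliminated).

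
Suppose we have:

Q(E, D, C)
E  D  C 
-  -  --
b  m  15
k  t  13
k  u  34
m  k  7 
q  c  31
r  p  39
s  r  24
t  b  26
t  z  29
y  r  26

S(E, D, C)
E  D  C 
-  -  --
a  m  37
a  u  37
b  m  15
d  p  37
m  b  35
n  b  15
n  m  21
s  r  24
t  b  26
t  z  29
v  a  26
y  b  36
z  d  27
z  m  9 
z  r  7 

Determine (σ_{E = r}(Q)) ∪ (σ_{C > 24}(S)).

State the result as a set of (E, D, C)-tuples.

Filtering on E = r leaves {(r, p, 39)}.
Filtering on C > 24 leaves {(a, m, 37), (a, u, 37), (d, p, 37), (m, b, 35), (t, b, 26), (t, z, 29), (v, a, 26), (y, b, 36), (z, d, 27)}.
Union: {(r, p, 39)} with {(a, m, 37), (a, u, 37), (d, p, 37), (m, b, 35), (t, b, 26), (t, z, 29), (v, a, 26), (y, b, 36), (z, d, 27)} → {(a, m, 37), (a, u, 37), (d, p, 37), (m, b, 35), (r, p, 39), (t, b, 26), (t, z, 29), (v, a, 26), (y, b, 36), (z, d, 27)}

{(a, m, 37), (a, u, 37), (d, p, 37), (m, b, 35), (r, p, 39), (t, b, 26), (t, z, 29), (v, a, 26), (y, b, 36), (z, d, 27)}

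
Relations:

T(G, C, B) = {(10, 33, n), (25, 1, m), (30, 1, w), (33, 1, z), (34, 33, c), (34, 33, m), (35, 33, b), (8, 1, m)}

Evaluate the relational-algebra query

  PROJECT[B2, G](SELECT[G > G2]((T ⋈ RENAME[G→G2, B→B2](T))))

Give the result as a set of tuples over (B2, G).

{(c, 35), (m, 25), (m, 30), (m, 33), (m, 35), (n, 34), (n, 35), (w, 33)}

ρ[G→G2, B→B2]: schema becomes (G2, C, B2); tuples unchanged.
T ⋈ RENAME[G→G2, B→B2](T) (natural join on C): {(10, 33, n, 10, n), (10, 33, n, 34, c), (10, 33, n, 34, m), (10, 33, n, 35, b), (25, 1, m, 25, m), (25, 1, m, 30, w), (25, 1, m, 33, z), (25, 1, m, 8, m), (30, 1, w, 25, m), (30, 1, w, 30, w), (30, 1, w, 33, z), (30, 1, w, 8, m), (33, 1, z, 25, m), (33, 1, z, 30, w), (33, 1, z, 33, z), (33, 1, z, 8, m), (34, 33, c, 10, n), (34, 33, c, 34, c), (34, 33, c, 34, m), (34, 33, c, 35, b), (34, 33, m, 10, n), (34, 33, m, 34, c), (34, 33, m, 34, m), (34, 33, m, 35, b), (35, 33, b, 10, n), (35, 33, b, 34, c), (35, 33, b, 34, m), (35, 33, b, 35, b), (8, 1, m, 25, m), (8, 1, m, 30, w), (8, 1, m, 33, z), (8, 1, m, 8, m)}
Apply σ_{G > G2}; surviving tuples: {(25, 1, m, 8, m), (30, 1, w, 25, m), (30, 1, w, 8, m), (33, 1, z, 25, m), (33, 1, z, 30, w), (33, 1, z, 8, m), (34, 33, c, 10, n), (34, 33, m, 10, n), (35, 33, b, 10, n), (35, 33, b, 34, c), (35, 33, b, 34, m)}
π_{B2, G} gives {(c, 35), (m, 25), (m, 30), (m, 33), (m, 35), (n, 34), (n, 35), (w, 33)} (3 duplicate(s) eliminated).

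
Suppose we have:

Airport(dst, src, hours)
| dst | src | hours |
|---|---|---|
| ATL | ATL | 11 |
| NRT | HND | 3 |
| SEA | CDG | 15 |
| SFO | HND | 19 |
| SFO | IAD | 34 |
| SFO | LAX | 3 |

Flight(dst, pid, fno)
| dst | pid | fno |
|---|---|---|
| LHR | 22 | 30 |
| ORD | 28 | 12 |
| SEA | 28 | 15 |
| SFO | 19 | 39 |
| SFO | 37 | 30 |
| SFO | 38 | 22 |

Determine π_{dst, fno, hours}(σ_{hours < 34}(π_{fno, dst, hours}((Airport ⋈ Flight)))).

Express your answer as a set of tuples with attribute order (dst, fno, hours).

Joining Airport and Flight on dst yields {(SEA, CDG, 15, 28, 15), (SFO, HND, 19, 19, 39), (SFO, HND, 19, 37, 30), (SFO, HND, 19, 38, 22), (SFO, IAD, 34, 19, 39), (SFO, IAD, 34, 37, 30), (SFO, IAD, 34, 38, 22), (SFO, LAX, 3, 19, 39), (SFO, LAX, 3, 37, 30), (SFO, LAX, 3, 38, 22)}.
π[fno, dst, hours]: project onto (fno, dst, hours) → {(15, SEA, 15), (22, SFO, 19), (22, SFO, 3), (22, SFO, 34), (30, SFO, 19), (30, SFO, 3), (30, SFO, 34), (39, SFO, 19), (39, SFO, 3), (39, SFO, 34)}
σ[hours < 34]: keep tuples satisfying hours < 34 → {(15, SEA, 15), (22, SFO, 19), (22, SFO, 3), (30, SFO, 19), (30, SFO, 3), (39, SFO, 19), (39, SFO, 3)}
π[dst, fno, hours]: project onto (dst, fno, hours) → {(SEA, 15, 15), (SFO, 22, 19), (SFO, 22, 3), (SFO, 30, 19), (SFO, 30, 3), (SFO, 39, 19), (SFO, 39, 3)}

{(SEA, 15, 15), (SFO, 22, 19), (SFO, 22, 3), (SFO, 30, 19), (SFO, 30, 3), (SFO, 39, 19), (SFO, 39, 3)}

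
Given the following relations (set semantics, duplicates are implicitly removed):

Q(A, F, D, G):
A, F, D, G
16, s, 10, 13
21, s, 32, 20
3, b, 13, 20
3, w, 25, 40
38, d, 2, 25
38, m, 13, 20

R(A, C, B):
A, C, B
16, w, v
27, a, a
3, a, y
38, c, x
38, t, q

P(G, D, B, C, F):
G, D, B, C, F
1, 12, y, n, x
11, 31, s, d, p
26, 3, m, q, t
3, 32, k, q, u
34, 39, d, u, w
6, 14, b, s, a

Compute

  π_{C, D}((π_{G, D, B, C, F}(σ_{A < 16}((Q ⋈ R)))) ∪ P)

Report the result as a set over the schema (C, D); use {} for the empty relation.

Natural join on A: {(16, s, 10, 13, w, v), (3, b, 13, 20, a, y), (3, w, 25, 40, a, y), (38, d, 2, 25, c, x), (38, d, 2, 25, t, q), (38, m, 13, 20, c, x), (38, m, 13, 20, t, q)}
Filtering on A < 16 leaves {(3, b, 13, 20, a, y), (3, w, 25, 40, a, y)}.
π[G, D, B, C, F]: project onto (G, D, B, C, F) → {(20, 13, y, a, b), (40, 25, y, a, w)}
Union: {(20, 13, y, a, b), (40, 25, y, a, w)} with {(1, 12, y, n, x), (11, 31, s, d, p), (26, 3, m, q, t), (3, 32, k, q, u), (34, 39, d, u, w), (6, 14, b, s, a)} → {(1, 12, y, n, x), (11, 31, s, d, p), (20, 13, y, a, b), (26, 3, m, q, t), (3, 32, k, q, u), (34, 39, d, u, w), (40, 25, y, a, w), (6, 14, b, s, a)}
π[C, D]: project onto (C, D) → {(a, 13), (a, 25), (d, 31), (n, 12), (q, 3), (q, 32), (s, 14), (u, 39)}

{(a, 13), (a, 25), (d, 31), (n, 12), (q, 3), (q, 32), (s, 14), (u, 39)}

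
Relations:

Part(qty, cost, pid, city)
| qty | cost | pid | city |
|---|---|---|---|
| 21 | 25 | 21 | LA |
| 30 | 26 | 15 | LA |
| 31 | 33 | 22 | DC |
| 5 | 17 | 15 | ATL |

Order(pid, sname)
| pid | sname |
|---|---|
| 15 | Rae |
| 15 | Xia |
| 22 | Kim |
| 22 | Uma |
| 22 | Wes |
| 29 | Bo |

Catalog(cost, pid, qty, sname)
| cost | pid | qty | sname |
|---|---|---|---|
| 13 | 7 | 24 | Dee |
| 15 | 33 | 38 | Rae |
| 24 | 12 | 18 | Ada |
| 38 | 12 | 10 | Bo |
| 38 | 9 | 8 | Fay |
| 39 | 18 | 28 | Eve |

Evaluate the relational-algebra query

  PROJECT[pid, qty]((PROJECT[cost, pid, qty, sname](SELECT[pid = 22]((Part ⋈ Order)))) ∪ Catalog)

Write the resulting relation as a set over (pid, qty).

{(12, 10), (12, 18), (18, 28), (22, 31), (33, 38), (7, 24), (9, 8)}

Part ⋈ Order (natural join on pid): {(30, 26, 15, LA, Rae), (30, 26, 15, LA, Xia), (31, 33, 22, DC, Kim), (31, 33, 22, DC, Uma), (31, 33, 22, DC, Wes), (5, 17, 15, ATL, Rae), (5, 17, 15, ATL, Xia)}
Filtering on pid = 22 leaves {(31, 33, 22, DC, Kim), (31, 33, 22, DC, Uma), (31, 33, 22, DC, Wes)}.
π[cost, pid, qty, sname]: project onto (cost, pid, qty, sname) → {(33, 22, 31, Kim), (33, 22, 31, Uma), (33, 22, 31, Wes)}
Taking the union: {(13, 7, 24, Dee), (15, 33, 38, Rae), (24, 12, 18, Ada), (33, 22, 31, Kim), (33, 22, 31, Uma), (33, 22, 31, Wes), (38, 12, 10, Bo), (38, 9, 8, Fay), (39, 18, 28, Eve)}
π[pid, qty]: project onto (pid, qty) (2 duplicate(s) eliminated) → {(12, 10), (12, 18), (18, 28), (22, 31), (33, 38), (7, 24), (9, 8)}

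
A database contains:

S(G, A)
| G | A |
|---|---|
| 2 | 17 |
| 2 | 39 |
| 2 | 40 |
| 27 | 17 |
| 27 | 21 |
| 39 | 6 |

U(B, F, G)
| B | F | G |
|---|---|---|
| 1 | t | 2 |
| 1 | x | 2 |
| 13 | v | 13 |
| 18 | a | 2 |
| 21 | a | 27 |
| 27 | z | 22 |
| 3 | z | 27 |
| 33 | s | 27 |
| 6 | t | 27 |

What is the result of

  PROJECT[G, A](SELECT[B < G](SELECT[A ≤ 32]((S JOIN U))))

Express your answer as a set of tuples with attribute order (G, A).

Natural join on G: {(2, 17, 1, t), (2, 17, 1, x), (2, 17, 18, a), (2, 39, 1, t), (2, 39, 1, x), (2, 39, 18, a), (2, 40, 1, t), (2, 40, 1, x), (2, 40, 18, a), (27, 17, 21, a), (27, 17, 3, z), (27, 17, 33, s), (27, 17, 6, t), (27, 21, 21, a), (27, 21, 3, z), (27, 21, 33, s), (27, 21, 6, t)}
σ[A ≤ 32]: keep tuples satisfying A ≤ 32 → {(2, 17, 1, t), (2, 17, 1, x), (2, 17, 18, a), (27, 17, 21, a), (27, 17, 3, z), (27, 17, 33, s), (27, 17, 6, t), (27, 21, 21, a), (27, 21, 3, z), (27, 21, 33, s), (27, 21, 6, t)}
σ[B < G]: keep tuples satisfying B < G → {(2, 17, 1, t), (2, 17, 1, x), (27, 17, 21, a), (27, 17, 3, z), (27, 17, 6, t), (27, 21, 21, a), (27, 21, 3, z), (27, 21, 6, t)}
π[G, A]: project onto (G, A) (5 duplicate(s) eliminated) → {(2, 17), (27, 17), (27, 21)}

{(2, 17), (27, 17), (27, 21)}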